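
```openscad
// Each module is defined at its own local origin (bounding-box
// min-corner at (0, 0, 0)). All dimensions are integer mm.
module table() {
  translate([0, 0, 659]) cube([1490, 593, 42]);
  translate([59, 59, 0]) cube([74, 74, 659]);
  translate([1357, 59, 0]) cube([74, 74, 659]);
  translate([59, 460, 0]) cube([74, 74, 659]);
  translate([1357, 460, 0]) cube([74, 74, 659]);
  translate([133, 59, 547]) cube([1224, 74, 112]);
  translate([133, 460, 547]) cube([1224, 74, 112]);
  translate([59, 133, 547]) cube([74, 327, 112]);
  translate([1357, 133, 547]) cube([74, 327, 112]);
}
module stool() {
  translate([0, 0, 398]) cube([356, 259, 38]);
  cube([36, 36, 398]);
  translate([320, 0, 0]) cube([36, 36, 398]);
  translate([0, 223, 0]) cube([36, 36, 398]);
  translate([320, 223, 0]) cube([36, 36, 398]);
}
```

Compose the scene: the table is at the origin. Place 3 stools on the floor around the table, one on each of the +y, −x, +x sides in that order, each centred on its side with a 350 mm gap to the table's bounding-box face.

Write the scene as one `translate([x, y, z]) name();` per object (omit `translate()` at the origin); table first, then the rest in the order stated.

table();
translate([567, 943, 0]) stool();
translate([-706, 167, 0]) stool();
translate([1840, 167, 0]) stool();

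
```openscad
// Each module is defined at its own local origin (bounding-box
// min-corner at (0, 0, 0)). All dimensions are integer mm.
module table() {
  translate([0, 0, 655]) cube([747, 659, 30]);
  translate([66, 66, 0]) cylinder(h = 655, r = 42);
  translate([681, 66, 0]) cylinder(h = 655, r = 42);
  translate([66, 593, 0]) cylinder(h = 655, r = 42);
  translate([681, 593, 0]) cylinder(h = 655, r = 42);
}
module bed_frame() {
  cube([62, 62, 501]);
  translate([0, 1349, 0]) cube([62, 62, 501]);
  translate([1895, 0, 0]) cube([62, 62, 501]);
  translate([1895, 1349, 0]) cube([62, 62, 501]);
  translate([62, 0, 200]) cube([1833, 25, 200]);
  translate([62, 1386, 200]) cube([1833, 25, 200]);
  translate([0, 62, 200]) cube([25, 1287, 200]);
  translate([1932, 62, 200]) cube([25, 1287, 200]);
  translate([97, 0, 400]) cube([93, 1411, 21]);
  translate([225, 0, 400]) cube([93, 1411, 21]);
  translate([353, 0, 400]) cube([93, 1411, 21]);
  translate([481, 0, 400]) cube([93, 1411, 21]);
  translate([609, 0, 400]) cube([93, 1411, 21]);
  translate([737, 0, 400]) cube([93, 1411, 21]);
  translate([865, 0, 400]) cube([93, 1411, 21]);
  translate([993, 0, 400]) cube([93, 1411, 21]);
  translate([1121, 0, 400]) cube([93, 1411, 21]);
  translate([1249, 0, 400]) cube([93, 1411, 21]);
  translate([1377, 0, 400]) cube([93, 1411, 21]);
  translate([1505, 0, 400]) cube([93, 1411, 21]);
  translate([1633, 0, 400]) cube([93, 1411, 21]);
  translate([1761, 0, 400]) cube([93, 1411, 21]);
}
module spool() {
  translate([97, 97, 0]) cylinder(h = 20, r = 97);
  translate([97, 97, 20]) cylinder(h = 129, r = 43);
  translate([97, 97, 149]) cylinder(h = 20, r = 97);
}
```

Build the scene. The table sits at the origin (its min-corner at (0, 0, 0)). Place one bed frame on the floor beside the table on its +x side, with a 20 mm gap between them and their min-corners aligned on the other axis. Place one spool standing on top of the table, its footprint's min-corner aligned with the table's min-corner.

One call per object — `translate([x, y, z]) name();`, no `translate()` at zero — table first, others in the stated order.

table();
translate([767, 0, 0]) bed_frame();
translate([0, 0, 685]) spool();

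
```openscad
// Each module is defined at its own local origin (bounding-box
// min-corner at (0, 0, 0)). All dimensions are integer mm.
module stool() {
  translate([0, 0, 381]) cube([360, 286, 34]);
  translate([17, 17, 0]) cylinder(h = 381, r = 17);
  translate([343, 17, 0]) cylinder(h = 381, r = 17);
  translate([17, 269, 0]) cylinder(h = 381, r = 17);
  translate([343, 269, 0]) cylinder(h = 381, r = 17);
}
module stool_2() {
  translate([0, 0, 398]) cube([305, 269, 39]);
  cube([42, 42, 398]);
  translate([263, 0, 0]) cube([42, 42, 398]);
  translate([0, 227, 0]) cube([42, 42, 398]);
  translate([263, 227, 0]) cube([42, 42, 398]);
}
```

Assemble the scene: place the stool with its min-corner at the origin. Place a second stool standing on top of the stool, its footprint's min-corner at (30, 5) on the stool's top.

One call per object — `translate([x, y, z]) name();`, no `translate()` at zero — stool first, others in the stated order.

stool();
translate([30, 5, 415]) stool_2();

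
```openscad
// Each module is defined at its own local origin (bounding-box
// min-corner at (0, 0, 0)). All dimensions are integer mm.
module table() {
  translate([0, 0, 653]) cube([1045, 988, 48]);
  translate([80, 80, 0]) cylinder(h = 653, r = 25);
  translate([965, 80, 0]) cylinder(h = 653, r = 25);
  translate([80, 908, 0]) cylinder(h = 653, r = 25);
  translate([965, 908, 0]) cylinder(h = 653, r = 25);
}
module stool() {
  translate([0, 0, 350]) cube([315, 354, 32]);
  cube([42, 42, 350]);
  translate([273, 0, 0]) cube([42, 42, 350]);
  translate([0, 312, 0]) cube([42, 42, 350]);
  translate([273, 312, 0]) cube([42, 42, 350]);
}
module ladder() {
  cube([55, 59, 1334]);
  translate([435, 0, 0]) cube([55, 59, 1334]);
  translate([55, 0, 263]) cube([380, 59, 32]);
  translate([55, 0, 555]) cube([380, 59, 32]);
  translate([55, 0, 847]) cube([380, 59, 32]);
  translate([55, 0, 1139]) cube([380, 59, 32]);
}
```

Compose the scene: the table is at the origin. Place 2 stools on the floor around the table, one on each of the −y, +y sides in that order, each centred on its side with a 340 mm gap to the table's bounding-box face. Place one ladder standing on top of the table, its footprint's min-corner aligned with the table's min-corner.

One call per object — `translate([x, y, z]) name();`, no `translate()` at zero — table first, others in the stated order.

table();
translate([365, -694, 0]) stool();
translate([365, 1328, 0]) stool();
translate([0, 0, 701]) ladder();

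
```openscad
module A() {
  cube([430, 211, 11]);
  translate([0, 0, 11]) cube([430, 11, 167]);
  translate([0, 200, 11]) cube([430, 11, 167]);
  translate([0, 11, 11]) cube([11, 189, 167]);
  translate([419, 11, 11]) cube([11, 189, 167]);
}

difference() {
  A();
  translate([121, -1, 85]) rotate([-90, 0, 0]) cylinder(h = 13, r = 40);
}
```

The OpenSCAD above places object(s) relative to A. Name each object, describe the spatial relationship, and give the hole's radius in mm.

The subtracted cylinder has r = 40 mm.

A is an open box. The open box has a circular hole through its front wall. The hole's radius is 40 mm.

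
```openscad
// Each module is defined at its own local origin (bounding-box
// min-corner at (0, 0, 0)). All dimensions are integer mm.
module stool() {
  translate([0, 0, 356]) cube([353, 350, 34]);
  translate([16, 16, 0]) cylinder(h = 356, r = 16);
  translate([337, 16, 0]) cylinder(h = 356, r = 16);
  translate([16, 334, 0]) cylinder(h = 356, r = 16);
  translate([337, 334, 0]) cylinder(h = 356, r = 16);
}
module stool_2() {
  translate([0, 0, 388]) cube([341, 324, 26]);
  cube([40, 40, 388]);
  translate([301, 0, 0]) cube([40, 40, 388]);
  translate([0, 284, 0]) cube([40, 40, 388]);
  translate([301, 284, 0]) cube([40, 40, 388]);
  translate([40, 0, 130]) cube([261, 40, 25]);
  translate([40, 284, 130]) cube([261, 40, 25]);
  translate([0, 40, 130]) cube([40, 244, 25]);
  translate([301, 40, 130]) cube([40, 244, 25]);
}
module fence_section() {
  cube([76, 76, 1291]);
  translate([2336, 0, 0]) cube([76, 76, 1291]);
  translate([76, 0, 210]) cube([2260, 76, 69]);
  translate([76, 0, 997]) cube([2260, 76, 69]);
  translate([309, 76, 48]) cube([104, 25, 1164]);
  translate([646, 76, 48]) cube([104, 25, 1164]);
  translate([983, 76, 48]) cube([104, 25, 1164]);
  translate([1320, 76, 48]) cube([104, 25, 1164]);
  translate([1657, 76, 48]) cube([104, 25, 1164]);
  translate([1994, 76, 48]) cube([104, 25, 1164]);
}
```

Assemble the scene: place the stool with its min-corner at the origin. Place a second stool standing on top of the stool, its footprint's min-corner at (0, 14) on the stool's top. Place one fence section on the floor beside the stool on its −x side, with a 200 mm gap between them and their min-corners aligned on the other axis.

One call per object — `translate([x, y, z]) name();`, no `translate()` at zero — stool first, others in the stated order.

stool();
translate([0, 14, 390]) stool_2();
translate([-2612, 0, 0]) fence_section();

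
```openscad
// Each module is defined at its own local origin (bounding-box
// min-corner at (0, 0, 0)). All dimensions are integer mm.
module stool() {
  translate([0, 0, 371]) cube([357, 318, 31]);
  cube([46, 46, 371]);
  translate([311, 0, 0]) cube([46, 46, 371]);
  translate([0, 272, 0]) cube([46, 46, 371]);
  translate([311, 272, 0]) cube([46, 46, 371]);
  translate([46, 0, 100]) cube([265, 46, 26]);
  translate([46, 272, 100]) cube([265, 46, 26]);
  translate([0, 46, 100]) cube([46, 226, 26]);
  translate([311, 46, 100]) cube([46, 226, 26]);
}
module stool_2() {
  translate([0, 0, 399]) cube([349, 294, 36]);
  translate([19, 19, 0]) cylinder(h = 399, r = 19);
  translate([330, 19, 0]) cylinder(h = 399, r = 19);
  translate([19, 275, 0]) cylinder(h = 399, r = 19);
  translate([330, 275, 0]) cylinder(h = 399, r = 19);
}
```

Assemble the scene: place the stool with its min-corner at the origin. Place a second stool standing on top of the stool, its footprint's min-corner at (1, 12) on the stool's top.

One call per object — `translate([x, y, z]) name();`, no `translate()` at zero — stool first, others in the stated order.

stool();
translate([1, 12, 402]) stool_2();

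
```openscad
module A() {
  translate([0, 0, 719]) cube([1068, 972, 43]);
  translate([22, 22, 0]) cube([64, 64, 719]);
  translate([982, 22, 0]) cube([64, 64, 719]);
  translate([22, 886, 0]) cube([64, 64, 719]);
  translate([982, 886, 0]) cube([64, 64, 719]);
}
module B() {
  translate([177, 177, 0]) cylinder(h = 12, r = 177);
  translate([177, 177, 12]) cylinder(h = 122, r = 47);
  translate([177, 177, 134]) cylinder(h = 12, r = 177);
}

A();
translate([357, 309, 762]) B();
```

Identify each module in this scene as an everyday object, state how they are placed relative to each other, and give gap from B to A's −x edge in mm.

The spool's min-x is at 357; the table's min-x is 0; gap = 357 mm.

A is a table. B is a spool. The spool is on top of the table, centred. The gap from the spool to the table's −x edge is 357 mm.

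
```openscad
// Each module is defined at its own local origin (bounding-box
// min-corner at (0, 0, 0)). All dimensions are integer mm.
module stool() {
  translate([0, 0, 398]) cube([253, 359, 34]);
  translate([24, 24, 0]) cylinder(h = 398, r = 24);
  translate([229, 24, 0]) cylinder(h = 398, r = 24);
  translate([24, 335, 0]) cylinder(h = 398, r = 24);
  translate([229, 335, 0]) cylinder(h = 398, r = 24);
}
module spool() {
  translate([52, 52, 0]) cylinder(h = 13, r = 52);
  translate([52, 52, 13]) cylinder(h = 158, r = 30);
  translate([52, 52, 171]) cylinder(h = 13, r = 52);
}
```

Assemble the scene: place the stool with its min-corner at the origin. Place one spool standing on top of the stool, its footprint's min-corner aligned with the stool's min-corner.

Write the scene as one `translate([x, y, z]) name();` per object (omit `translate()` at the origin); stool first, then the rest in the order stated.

stool();
translate([0, 0, 432]) spool();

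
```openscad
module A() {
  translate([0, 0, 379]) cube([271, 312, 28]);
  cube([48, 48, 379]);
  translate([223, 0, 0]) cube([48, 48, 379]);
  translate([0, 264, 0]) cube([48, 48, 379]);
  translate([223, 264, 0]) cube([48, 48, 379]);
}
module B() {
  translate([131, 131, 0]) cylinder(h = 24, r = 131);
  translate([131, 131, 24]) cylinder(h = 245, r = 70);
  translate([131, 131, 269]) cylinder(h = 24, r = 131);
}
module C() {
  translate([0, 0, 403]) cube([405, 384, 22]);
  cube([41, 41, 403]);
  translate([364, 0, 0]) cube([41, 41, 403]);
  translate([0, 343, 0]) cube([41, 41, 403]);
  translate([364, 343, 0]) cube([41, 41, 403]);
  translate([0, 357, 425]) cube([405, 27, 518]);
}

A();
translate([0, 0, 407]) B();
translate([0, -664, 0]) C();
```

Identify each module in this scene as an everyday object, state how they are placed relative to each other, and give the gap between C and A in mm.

The chair's nearest face is 280 mm from the stool's −y face.

A is a stool. B is a spool. C is a chair. The spool is on top of the stool. The chair is on the floor beside the stool on its −y side. The gap between the chair and the stool is 280 mm.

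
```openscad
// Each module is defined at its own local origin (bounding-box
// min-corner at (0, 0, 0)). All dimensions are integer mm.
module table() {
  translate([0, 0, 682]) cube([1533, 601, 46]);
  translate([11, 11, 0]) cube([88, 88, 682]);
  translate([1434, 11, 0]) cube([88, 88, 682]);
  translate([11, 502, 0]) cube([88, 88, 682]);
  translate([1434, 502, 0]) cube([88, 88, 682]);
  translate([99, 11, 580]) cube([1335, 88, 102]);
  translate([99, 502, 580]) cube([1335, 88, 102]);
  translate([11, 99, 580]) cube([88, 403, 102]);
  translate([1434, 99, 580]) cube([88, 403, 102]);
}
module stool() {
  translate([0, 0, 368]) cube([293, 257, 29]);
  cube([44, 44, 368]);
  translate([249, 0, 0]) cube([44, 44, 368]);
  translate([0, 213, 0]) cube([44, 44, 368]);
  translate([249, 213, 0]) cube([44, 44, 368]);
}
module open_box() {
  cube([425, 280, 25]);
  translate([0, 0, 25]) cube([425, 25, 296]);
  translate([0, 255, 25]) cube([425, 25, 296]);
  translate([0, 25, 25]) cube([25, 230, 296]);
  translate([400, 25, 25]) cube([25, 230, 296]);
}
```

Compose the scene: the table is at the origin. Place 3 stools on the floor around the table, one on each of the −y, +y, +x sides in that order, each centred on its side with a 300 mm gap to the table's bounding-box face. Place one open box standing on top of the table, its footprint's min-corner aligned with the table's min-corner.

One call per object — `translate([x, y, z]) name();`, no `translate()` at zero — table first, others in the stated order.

table();
translate([620, -557, 0]) stool();
translate([620, 901, 0]) stool();
translate([1833, 172, 0]) stool();
translate([0, 0, 728]) open_box();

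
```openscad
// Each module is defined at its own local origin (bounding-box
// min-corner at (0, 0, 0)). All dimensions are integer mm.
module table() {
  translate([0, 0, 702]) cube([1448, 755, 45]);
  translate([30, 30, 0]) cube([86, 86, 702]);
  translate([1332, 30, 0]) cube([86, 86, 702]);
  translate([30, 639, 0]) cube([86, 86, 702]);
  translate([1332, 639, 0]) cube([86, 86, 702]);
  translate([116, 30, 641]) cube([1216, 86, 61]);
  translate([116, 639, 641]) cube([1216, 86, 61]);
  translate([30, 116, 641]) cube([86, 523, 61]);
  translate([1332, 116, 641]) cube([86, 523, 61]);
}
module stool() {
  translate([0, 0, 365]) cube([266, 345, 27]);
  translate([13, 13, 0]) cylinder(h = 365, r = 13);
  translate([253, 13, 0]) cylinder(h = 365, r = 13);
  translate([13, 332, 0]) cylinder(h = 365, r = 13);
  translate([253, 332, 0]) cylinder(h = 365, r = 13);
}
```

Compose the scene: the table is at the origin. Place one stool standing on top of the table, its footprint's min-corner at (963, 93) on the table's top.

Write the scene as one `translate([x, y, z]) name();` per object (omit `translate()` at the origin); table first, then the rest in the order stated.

table();
translate([963, 93, 747]) stool();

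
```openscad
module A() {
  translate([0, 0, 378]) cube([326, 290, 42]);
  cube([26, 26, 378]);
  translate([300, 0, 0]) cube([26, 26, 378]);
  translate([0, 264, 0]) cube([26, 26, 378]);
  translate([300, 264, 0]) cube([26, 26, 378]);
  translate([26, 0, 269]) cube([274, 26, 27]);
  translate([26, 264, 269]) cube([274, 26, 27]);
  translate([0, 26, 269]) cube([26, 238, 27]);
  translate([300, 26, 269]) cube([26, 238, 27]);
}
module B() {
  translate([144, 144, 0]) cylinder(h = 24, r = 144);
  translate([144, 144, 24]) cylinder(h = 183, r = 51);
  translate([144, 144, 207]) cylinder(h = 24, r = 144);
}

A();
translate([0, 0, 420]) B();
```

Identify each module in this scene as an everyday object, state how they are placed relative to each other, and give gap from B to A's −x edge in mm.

The spool's min-x is at 0; the stool's min-x is 0; gap = 0 mm.

A is a stool. B is a spool. The spool is on top of the stool. The gap from the spool to the stool's −x edge is 0 mm.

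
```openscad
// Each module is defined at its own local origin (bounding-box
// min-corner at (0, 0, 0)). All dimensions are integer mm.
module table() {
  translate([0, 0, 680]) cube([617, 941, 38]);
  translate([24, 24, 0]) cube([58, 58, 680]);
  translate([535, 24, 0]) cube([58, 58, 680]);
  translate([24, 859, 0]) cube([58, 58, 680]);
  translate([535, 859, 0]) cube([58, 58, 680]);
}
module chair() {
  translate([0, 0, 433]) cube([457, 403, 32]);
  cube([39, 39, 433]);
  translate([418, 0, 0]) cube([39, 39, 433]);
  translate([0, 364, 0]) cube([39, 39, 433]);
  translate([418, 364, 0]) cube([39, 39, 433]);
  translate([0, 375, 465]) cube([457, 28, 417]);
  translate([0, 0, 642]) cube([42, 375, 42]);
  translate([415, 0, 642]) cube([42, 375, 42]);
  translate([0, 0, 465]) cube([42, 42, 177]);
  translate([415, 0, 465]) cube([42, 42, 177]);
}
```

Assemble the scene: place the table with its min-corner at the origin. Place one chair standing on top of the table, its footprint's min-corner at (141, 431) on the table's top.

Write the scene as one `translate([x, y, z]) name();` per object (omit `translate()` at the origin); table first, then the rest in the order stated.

table();
translate([141, 431, 718]) chair();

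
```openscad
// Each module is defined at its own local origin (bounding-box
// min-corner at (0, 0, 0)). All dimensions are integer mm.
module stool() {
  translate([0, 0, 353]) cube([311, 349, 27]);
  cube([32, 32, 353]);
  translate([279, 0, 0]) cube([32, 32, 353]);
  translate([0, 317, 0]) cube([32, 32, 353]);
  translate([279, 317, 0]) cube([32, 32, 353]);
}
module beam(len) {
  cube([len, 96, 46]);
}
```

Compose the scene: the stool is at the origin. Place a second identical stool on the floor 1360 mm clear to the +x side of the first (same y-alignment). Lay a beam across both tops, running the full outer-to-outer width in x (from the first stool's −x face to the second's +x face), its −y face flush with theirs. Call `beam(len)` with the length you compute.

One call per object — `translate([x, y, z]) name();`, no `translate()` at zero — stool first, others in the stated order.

stool();
translate([1671, 0, 0]) stool();
translate([0, 0, 380]) beam(1982);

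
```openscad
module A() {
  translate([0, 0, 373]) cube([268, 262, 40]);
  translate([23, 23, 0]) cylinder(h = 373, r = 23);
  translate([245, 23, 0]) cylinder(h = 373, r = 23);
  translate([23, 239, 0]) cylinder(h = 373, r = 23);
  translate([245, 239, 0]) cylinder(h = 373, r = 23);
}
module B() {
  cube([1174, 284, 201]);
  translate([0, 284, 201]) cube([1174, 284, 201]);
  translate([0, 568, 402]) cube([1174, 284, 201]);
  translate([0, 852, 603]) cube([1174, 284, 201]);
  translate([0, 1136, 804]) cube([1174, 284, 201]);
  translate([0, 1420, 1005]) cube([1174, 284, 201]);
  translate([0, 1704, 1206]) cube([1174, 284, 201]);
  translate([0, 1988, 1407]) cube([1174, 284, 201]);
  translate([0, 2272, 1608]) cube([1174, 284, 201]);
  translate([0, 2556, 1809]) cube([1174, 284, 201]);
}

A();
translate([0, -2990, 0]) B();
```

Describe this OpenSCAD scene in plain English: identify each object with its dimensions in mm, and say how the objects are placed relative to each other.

A is a simple wooden stool: a rectangular seat 268 mm (x) by 262 mm (y), 40 mm thick, top face at z = 413 mm, on four round legs, each 46 mm in diameter. The legs rest on z = 0, each leg's axis is inset half a diameter from the nearest pair of seat edges (so the leg's bounding box is flush with the corner).

B is a run of 10 identical solid stair steps. Each tread is 1174×284 mm and each step block is 201 mm high. Step 1 rests on the floor; step k is offset from step 1 by (k−1)×284 mm in y and (k−1)×201 mm in z.

The staircase is on the floor beside the stool on its −y side.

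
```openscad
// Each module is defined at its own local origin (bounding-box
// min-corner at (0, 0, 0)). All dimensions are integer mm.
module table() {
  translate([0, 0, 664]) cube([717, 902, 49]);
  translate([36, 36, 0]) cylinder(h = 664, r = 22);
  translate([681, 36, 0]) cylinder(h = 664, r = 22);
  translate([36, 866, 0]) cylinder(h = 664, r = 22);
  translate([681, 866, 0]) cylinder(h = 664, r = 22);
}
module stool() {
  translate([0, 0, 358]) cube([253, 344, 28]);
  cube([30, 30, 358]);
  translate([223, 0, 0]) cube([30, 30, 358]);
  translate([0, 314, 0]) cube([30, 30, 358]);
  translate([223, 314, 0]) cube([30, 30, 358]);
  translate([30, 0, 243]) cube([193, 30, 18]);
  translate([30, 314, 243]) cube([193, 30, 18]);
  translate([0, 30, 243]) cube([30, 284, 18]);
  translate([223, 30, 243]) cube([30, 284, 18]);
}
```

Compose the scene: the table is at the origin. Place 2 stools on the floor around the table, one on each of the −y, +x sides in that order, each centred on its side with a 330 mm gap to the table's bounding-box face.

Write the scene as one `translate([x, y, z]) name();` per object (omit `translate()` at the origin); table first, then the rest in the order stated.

table();
translate([232, -674, 0]) stool();
translate([1047, 279, 0]) stool();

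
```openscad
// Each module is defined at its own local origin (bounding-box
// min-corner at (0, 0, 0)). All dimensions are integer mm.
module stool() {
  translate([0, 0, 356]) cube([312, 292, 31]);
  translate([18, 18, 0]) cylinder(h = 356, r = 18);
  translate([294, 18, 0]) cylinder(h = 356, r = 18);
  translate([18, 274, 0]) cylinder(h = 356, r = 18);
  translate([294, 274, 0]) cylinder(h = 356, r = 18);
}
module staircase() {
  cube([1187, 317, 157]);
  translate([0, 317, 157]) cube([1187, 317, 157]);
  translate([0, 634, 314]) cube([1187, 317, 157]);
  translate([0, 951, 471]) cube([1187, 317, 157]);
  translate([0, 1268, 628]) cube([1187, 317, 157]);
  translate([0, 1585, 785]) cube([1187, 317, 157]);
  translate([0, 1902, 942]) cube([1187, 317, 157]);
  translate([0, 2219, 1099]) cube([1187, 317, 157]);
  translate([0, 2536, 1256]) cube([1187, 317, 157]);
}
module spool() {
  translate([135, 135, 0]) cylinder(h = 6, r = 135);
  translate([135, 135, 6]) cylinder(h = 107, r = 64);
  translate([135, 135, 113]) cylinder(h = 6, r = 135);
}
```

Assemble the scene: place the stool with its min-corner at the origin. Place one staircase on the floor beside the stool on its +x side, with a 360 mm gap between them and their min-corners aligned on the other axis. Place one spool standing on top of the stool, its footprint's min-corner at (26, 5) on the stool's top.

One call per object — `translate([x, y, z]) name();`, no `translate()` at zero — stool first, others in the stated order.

stool();
translate([672, 0, 0]) staircase();
translate([26, 5, 387]) spool();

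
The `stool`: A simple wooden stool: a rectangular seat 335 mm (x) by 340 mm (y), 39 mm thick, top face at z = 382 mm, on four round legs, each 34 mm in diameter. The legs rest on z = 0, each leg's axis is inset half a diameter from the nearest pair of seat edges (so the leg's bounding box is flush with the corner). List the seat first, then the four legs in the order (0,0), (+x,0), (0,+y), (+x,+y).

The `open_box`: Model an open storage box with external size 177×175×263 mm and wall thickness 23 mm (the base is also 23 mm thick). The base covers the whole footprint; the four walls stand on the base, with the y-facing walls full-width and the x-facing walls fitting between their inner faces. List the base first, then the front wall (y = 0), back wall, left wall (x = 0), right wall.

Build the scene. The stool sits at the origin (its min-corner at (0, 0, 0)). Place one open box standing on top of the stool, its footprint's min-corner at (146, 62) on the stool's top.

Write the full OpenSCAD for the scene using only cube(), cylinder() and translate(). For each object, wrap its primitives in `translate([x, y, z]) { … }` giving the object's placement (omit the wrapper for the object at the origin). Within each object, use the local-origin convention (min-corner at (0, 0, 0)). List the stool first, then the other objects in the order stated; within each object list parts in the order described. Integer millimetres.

translate([0, 0, 343]) cube([335, 340, 39]);
translate([17, 17, 0]) cylinder(h = 343, r = 17);
translate([318, 17, 0]) cylinder(h = 343, r = 17);
translate([17, 323, 0]) cylinder(h = 343, r = 17);
translate([318, 323, 0]) cylinder(h = 343, r = 17);
translate([146, 62, 382]) {
  cube([177, 175, 23]);
  translate([0, 0, 23]) cube([177, 23, 240]);
  translate([0, 152, 23]) cube([177, 23, 240]);
  translate([0, 23, 23]) cube([23, 129, 240]);
  translate([154, 23, 23]) cube([23, 129, 240]);
}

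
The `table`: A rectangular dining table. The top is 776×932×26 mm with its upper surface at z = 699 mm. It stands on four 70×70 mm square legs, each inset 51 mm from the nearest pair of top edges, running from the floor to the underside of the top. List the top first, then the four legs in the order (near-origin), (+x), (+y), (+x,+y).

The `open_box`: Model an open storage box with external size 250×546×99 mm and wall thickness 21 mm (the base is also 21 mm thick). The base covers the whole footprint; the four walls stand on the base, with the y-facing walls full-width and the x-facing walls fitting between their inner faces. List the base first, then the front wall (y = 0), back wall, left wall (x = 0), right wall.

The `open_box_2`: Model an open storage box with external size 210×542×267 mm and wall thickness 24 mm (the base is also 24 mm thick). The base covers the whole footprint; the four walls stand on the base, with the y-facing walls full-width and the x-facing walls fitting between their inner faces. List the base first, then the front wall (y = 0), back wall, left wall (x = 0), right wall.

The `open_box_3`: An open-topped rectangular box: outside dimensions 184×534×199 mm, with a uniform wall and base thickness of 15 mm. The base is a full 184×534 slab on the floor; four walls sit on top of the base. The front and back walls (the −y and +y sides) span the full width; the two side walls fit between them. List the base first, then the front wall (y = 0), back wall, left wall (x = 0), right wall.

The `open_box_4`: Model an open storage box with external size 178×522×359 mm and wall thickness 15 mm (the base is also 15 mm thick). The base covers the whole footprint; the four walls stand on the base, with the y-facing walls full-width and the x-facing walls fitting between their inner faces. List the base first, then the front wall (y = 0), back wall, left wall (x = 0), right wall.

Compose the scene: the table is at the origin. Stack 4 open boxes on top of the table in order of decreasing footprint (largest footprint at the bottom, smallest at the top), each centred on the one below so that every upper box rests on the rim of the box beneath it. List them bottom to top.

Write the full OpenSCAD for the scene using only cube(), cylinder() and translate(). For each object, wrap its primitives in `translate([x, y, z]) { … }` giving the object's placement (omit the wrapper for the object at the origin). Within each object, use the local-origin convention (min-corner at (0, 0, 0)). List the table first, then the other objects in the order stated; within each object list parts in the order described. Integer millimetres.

translate([0, 0, 673]) cube([776, 932, 26]);
translate([51, 51, 0]) cube([70, 70, 673]);
translate([655, 51, 0]) cube([70, 70, 673]);
translate([51, 811, 0]) cube([70, 70, 673]);
translate([655, 811, 0]) cube([70, 70, 673]);
translate([263, 193, 699]) {
  cube([250, 546, 21]);
  translate([0, 0, 21]) cube([250, 21, 78]);
  translate([0, 525, 21]) cube([250, 21, 78]);
  translate([0, 21, 21]) cube([21, 504, 78]);
  translate([229, 21, 21]) cube([21, 504, 78]);
}
translate([283, 195, 798]) {
  cube([210, 542, 24]);
  translate([0, 0, 24]) cube([210, 24, 243]);
  translate([0, 518, 24]) cube([210, 24, 243]);
  translate([0, 24, 24]) cube([24, 494, 243]);
  translate([186, 24, 24]) cube([24, 494, 243]);
}
translate([296, 199, 1065]) {
  cube([184, 534, 15]);
  translate([0, 0, 15]) cube([184, 15, 184]);
  translate([0, 519, 15]) cube([184, 15, 184]);
  translate([0, 15, 15]) cube([15, 504, 184]);
  translate([169, 15, 15]) cube([15, 504, 184]);
}
translate([299, 205, 1264]) {
  cube([178, 522, 15]);
  translate([0, 0, 15]) cube([178, 15, 344]);
  translate([0, 507, 15]) cube([178, 15, 344]);
  translate([0, 15, 15]) cube([15, 492, 344]);
  translate([163, 15, 15]) cube([15, 492, 344]);
}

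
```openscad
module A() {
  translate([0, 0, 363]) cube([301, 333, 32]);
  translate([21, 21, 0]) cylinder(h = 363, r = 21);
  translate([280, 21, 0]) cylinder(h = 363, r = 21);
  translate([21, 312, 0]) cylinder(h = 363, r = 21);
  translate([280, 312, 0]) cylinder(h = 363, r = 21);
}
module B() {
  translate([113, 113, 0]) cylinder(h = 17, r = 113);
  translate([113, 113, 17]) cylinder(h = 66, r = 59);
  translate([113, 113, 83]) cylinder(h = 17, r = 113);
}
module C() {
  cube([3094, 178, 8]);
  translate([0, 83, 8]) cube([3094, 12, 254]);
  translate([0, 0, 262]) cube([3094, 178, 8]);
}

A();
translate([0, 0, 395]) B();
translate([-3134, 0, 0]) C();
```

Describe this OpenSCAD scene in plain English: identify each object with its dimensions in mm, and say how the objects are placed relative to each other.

A is a simple wooden stool: a rectangular seat 301 mm (x) by 333 mm (y), 32 mm thick, top face at z = 395 mm, on four round legs, each 42 mm in diameter. The legs rest on z = 0, each leg's axis is inset half a diameter from the nearest pair of seat edges (so the leg's bounding box is flush with the corner).

B is a spool: two coaxial disc flanges of radius 113 mm and thickness 17 mm, joined by a core cylinder of radius 59 mm and height 66 mm. The lower flange rests on z = 0 and the three cylinders share a vertical axis.

C is an I-beam lying along x, 3094 mm long. Overall section height 270 mm. Two flanges 178 mm wide (y) and 8 mm thick, one on the floor and one at the top; a web 12 mm thick runs between them, centred on the flange width.

The spool is on top of the stool. The I-beam is on the floor beside the stool on its −x side.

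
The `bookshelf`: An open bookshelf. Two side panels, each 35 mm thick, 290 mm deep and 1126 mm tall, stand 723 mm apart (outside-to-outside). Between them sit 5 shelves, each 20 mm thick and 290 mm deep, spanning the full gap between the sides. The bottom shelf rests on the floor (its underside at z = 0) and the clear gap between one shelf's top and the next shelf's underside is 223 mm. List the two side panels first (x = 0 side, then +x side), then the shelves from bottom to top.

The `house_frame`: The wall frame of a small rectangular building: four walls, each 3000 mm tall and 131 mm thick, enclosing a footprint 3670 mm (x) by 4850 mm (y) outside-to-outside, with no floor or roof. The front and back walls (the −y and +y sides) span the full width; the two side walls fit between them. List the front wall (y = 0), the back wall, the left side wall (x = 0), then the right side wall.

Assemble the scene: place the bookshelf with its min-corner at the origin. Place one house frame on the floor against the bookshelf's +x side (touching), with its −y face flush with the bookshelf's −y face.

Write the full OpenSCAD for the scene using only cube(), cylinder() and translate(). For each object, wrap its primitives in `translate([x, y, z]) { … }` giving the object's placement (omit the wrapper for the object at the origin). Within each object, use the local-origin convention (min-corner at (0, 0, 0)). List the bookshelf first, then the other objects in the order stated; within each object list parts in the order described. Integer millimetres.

cube([35, 290, 1126]);
translate([688, 0, 0]) cube([35, 290, 1126]);
translate([35, 0, 0]) cube([653, 290, 20]);
translate([35, 0, 243]) cube([653, 290, 20]);
translate([35, 0, 486]) cube([653, 290, 20]);
translate([35, 0, 729]) cube([653, 290, 20]);
translate([35, 0, 972]) cube([653, 290, 20]);
translate([723, 0, 0]) {
  cube([3670, 131, 3000]);
  translate([0, 4719, 0]) cube([3670, 131, 3000]);
  translate([0, 131, 0]) cube([131, 4588, 3000]);
  translate([3539, 131, 0]) cube([131, 4588, 3000]);
}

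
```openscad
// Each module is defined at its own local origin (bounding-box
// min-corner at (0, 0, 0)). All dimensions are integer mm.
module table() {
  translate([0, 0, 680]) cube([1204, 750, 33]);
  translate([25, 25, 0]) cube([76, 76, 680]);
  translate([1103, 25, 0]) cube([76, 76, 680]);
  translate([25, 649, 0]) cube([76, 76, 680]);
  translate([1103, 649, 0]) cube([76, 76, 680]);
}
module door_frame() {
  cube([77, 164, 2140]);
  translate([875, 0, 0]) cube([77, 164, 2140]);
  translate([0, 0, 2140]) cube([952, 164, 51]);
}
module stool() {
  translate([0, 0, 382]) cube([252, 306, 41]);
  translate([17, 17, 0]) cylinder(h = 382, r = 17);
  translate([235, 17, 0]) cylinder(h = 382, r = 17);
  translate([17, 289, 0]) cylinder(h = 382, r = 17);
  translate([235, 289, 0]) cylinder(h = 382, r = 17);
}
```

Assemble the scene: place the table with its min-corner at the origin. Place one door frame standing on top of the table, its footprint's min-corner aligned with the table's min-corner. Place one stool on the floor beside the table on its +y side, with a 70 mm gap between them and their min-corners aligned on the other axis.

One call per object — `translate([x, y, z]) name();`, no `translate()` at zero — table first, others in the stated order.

table();
translate([0, 0, 713]) door_frame();
translate([0, 820, 0]) stool();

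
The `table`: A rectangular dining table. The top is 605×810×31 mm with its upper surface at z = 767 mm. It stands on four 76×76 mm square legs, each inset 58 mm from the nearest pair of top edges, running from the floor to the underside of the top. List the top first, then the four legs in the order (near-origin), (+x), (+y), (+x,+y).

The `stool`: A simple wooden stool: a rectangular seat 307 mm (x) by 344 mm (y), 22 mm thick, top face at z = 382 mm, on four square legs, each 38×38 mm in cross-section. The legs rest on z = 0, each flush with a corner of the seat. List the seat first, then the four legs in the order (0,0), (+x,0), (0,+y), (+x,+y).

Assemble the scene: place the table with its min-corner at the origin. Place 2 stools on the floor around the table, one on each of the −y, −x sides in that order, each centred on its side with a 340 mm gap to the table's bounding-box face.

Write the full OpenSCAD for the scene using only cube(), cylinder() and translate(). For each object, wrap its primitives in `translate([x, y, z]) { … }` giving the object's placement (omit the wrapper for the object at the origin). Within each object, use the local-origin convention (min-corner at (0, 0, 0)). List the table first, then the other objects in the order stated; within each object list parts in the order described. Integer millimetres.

translate([0, 0, 736]) cube([605, 810, 31]);
translate([58, 58, 0]) cube([76, 76, 736]);
translate([471, 58, 0]) cube([76, 76, 736]);
translate([58, 676, 0]) cube([76, 76, 736]);
translate([471, 676, 0]) cube([76, 76, 736]);
translate([149, -684, 0]) {
  translate([0, 0, 360]) cube([307, 344, 22]);
  cube([38, 38, 360]);
  translate([269, 0, 0]) cube([38, 38, 360]);
  translate([0, 306, 0]) cube([38, 38, 360]);
  translate([269, 306, 0]) cube([38, 38, 360]);
}
translate([-647, 233, 0]) {
  translate([0, 0, 360]) cube([307, 344, 22]);
  cube([38, 38, 360]);
  translate([269, 0, 0]) cube([38, 38, 360]);
  translate([0, 306, 0]) cube([38, 38, 360]);
  translate([269, 306, 0]) cube([38, 38, 360]);
}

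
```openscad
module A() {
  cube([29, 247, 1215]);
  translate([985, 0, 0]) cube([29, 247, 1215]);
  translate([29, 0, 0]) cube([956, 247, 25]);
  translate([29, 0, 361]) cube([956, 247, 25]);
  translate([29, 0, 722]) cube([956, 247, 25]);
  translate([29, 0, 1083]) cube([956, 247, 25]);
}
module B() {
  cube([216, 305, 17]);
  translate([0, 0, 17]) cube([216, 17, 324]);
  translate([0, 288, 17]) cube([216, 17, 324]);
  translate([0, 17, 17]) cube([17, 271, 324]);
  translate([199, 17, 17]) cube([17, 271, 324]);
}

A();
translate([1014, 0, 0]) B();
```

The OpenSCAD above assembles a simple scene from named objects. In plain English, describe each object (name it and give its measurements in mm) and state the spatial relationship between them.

A is an open bookshelf. Two side panels, each 29 mm thick, 247 mm deep and 1215 mm tall, stand 1014 mm apart (outside-to-outside). Between them sit 4 shelves, each 25 mm thick and 247 mm deep, spanning the full gap between the sides. The bottom shelf rests on the floor (its underside at z = 0) and the clear gap between one shelf's top and the next shelf's underside is 336 mm.

B is an open-topped rectangular box: outside dimensions 216×305×341 mm, with a uniform wall and base thickness of 17 mm. The base is a full 216×305 slab on the floor; four walls sit on top of the base. The front and back walls (the −y and +y sides) span the full width; the two side walls fit between them.

The open box is against the bookshelf's +x side, with their −y faces flush.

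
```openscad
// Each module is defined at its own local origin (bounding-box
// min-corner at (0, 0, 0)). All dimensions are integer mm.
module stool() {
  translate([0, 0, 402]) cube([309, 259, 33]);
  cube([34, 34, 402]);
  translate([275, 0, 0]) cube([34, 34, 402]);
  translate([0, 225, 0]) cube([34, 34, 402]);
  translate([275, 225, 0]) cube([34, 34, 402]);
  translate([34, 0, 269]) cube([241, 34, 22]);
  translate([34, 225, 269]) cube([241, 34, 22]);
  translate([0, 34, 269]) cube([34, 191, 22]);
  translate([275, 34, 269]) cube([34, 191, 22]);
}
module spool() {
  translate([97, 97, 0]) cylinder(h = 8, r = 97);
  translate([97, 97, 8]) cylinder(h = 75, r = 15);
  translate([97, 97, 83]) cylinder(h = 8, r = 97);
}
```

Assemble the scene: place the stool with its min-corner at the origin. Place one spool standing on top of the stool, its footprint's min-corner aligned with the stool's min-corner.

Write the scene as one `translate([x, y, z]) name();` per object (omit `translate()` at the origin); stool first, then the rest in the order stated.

stool();
translate([0, 0, 435]) spool();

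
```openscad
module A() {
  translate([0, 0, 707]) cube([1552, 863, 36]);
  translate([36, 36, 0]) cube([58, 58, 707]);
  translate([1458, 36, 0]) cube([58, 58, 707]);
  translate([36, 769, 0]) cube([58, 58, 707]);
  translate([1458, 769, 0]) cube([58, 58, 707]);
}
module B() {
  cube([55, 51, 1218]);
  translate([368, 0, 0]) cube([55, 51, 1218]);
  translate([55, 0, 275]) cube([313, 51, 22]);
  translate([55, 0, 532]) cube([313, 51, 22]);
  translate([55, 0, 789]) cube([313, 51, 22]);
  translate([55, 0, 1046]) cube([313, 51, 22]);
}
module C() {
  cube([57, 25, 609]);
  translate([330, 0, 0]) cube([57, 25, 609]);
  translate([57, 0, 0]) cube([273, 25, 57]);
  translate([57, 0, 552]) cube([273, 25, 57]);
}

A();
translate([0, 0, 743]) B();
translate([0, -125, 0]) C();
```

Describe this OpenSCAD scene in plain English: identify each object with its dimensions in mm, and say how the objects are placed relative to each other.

A is a rectangular dining table. The top is 1552×863×36 mm with its upper surface at z = 743 mm. It stands on four 58×58 mm square legs, each inset 36 mm from the nearest pair of top edges, running from the floor to the underside of the top.

B is a wooden ladder with two side rails of 55×51 mm section and 1218 mm height, set 423 mm apart overall. Between them run 4 rectangular rungs (51 mm deep, 22 mm thick), front faces flush with the rails' −y face. The bottom of the first rung is 275 mm above the floor and each subsequent rung is 257 mm higher than the one below.

C is a picture frame with a 273×495 mm rectangular opening (x by z) and a uniform 57 mm border on every side. Frame depth is 25 mm along y. It is built from two vertical stiles running the full outside height and two horizontal rails spanning the gap between the stiles.

The ladder is on top of the table. The picture frame is on the floor beside the table on its −y side.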